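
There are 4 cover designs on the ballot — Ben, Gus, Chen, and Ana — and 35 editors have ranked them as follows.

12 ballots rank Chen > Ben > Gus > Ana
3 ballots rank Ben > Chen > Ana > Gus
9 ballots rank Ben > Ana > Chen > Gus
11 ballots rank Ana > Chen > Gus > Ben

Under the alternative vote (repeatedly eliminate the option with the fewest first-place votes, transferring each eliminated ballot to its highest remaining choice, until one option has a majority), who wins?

Chen

Round 1: Ben 12, Chen 12, Ana 11, Gus 0. Gus has the fewest and is eliminated.
Round 2: Ben 12, Chen 12, Ana 11. Ana has the fewest and is eliminated.
Round 3: Chen 23, Ben 12. Chen has a majority.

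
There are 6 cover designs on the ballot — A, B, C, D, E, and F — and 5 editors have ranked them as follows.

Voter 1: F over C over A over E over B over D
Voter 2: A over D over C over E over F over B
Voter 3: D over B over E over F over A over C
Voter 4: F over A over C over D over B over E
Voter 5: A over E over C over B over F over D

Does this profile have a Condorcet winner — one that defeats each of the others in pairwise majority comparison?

No

Head-to-head results (5 voters total):
A vs B: A wins 4–1.
A vs C: A wins 4–1.
A vs D: A wins 4–1.
A vs E: A wins 4–1.
A vs F: F wins 3–2.
B vs C: C wins 4–1.
B vs D: D wins 3–2.
B vs E: E wins 3–2.
B vs F: F wins 3–2.
C vs D: C wins 3–2.
C vs E: C wins 3–2.
C vs F: F wins 3–2.
D vs E: D wins 3–2.
D vs F: F wins 3–2.
E vs F: E wins 3–2.
No candidate beats all others: A beats E beats F beats A, a majority cycle.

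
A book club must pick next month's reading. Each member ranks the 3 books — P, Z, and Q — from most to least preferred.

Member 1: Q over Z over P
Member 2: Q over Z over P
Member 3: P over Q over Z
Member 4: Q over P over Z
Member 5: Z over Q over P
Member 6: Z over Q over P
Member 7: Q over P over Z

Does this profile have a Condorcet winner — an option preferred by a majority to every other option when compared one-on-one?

Head-to-head results (7 voters total):
P vs Z: Z wins 4–3.
P vs Q: Q wins 6–1.
Z vs Q: Q wins 5–2.
Q beats each rival — P (6–1), Z (5–2) — so Q is the Condorcet winner.

Yes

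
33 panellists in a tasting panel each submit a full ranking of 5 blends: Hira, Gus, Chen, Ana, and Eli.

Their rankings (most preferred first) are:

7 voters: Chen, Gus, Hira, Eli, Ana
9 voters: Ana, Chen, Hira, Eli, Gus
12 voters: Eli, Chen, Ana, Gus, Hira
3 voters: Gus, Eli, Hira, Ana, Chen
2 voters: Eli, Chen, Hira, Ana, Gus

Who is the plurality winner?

First-place vote totals:
  Hira: 0
  Gus: 3
  Chen: 7
  Ana: 9
  Eli: 14
Eli has the most first-place votes.

Eli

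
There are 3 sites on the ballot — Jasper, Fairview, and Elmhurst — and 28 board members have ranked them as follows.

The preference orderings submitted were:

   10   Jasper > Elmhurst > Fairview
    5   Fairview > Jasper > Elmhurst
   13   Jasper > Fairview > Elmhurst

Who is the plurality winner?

Jasper

First-place vote totals:
  Jasper: 23
  Fairview: 5
  Elmhurst: 0
Jasper has the most first-place votes.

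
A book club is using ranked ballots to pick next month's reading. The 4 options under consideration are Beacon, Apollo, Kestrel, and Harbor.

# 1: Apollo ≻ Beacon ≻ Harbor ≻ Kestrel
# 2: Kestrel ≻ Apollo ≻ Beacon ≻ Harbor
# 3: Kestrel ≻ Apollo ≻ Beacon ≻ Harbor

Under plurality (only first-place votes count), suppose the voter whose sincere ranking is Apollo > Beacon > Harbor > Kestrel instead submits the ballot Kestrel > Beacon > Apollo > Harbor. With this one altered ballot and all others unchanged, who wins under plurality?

First-place totals with the altered ballot: Beacon 0, Apollo 0, Kestrel 3, Harbor 0.
The winner is unchanged: still Kestrel.

Kestrel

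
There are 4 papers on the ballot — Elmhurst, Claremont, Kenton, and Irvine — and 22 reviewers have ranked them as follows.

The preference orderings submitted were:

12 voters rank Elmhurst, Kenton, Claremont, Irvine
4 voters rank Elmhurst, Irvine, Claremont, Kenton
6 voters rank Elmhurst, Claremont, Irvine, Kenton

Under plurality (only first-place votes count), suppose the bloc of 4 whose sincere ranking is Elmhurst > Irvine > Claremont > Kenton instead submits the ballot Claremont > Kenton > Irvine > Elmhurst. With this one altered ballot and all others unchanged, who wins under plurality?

Elmhurst

First-place totals with the altered ballot: Elmhurst 18, Claremont 4, Kenton 0, Irvine 0.
The winner is unchanged: still Elmhurst.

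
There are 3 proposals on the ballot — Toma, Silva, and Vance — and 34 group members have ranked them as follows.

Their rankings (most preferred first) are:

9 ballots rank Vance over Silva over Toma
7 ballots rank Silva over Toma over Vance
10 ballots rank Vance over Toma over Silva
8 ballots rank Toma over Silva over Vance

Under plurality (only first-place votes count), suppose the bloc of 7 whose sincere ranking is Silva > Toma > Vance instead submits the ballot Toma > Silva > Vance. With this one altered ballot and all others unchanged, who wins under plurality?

First-place totals with the altered ballot: Toma 15, Silva 0, Vance 19.
The winner is unchanged: still Vance.

Vance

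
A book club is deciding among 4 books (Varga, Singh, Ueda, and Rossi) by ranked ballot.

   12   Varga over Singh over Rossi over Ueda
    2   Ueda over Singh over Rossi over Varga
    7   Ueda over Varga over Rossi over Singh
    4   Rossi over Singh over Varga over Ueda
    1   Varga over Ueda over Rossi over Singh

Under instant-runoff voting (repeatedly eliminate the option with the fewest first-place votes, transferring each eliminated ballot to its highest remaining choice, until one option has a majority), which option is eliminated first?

Round 1: Varga 13, Ueda 9, Rossi 4, Singh 0. Singh has the fewest and is eliminated.
Round 2: Varga 13, Ueda 9, Rossi 4. Rossi has the fewest and is eliminated.
Round 3: Varga 17, Ueda 9. Varga has a majority.

Singh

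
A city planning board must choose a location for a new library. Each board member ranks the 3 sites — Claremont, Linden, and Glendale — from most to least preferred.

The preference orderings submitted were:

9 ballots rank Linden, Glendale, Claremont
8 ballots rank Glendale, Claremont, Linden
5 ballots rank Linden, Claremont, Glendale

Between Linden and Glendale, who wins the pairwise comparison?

Linden

Ballots ranking Linden above Glendale: 9+5 = 14.
Ballots ranking Glendale above Linden: 8.
Linden wins the head-to-head, 14–8.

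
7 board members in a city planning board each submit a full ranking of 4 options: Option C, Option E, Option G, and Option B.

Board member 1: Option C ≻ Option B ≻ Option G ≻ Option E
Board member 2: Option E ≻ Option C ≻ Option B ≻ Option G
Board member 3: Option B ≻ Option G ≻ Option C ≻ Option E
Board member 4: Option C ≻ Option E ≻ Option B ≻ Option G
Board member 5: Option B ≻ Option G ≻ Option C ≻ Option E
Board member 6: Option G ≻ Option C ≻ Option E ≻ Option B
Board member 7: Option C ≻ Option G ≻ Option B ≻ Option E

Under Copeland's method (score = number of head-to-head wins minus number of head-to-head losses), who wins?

Pairwise results:
  Option C vs Option E: Option C wins 6–1.
  Option C vs Option G: Option C wins 4–3.
  Option C vs Option B: Option C wins 5–2.
  Option E vs Option G: Option G wins 5–2.
  Option E vs Option B: Option B wins 4–3.
  Option G vs Option B: Option B wins 5–2.
Copeland scores (wins − losses):
  Option C: 3 − 0 = 3
  Option E: 0 − 3 = -3
  Option G: 1 − 2 = -1
  Option B: 2 − 1 = 1
Option C has the best Copeland score.

Option C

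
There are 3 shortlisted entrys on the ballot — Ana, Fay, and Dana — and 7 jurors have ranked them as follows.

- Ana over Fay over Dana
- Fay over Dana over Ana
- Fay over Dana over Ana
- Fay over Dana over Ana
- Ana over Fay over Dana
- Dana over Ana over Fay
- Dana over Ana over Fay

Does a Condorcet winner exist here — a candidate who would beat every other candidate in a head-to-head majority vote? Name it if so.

No Condorcet winner

Head-to-head results (7 voters total):
Ana vs Fay: Ana wins 4–3.
Ana vs Dana: Dana wins 5–2.
Fay vs Dana: Fay wins 5–2.
No candidate beats all others: Ana beats Fay beats Dana beats Ana, a majority cycle.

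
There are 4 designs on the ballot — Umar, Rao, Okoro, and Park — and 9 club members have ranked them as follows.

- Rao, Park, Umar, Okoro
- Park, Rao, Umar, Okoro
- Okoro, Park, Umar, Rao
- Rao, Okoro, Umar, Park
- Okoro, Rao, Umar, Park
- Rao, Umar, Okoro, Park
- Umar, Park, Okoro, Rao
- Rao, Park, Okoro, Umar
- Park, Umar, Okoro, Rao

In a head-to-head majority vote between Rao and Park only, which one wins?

Ballots ranking Rao above Park: 5.
Ballots ranking Park above Rao: 4.
Rao wins the head-to-head, 5–4.

Rao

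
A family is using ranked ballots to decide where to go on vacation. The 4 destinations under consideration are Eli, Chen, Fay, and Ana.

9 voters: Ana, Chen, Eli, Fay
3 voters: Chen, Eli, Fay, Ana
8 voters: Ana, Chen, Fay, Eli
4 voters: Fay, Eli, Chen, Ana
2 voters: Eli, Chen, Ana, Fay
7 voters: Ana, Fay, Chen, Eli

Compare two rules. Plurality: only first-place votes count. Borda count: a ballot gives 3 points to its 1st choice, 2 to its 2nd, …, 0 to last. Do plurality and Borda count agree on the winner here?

Plurality first-place counts: Eli 2, Chen 3, Fay 4, Ana 24 → Ana.
Borda totals: Eli 29, Chen 58, Fay 37, Ana 74 → Ana.
The two rules agree on Ana.

Yes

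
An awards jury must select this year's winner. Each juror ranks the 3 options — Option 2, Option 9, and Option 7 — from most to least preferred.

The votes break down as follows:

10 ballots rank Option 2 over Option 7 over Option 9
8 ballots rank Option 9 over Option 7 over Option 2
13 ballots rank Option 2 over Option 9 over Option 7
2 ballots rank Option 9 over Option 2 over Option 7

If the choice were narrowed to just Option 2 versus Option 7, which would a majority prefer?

Option 2

Ballots ranking Option 2 above Option 7: 10+13+2 = 25.
Ballots ranking Option 7 above Option 2: 8.
Option 2 wins the head-to-head, 25–8.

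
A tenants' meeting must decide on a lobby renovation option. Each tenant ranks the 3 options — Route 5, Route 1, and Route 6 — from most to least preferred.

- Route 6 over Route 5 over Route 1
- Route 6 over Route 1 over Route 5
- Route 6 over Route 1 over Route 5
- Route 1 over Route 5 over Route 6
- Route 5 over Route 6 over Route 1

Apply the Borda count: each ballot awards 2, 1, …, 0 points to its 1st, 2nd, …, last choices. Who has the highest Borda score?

Borda scores:
  Route 5: 1 + 0 + 0 + 1 + 2 = 4
  Route 1: 0 + 1 + 1 + 2 + 0 = 4
  Route 6: 2 + 2 + 2 + 0 + 1 = 7
Route 6 has the highest total.

Route 6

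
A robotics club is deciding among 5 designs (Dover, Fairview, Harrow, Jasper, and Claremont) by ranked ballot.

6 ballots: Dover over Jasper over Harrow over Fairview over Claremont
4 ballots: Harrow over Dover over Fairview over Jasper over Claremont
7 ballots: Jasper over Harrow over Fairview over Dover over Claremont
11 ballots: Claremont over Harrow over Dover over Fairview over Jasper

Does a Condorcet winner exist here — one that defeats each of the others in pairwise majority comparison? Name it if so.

Head-to-head results (28 voters total):
Dover vs Fairview: Dover wins 21–7.
Dover vs Harrow: Harrow wins 22–6.
Dover vs Jasper: Dover wins 21–7.
Dover vs Claremont: Dover wins 17–11.
Fairview vs Harrow: Harrow wins 28–0.
Fairview vs Jasper: Fairview wins 15–13.
Fairview vs Claremont: Fairview wins 17–11.
Harrow vs Jasper: Harrow wins 15–13.
Harrow vs Claremont: Harrow wins 17–11.
Jasper vs Claremont: Jasper wins 17–11.
Harrow beats each rival — Dover (22–6), Fairview (28–0), Jasper (15–13), Claremont (17–11) — so Harrow is the Condorcet winner.

Harrow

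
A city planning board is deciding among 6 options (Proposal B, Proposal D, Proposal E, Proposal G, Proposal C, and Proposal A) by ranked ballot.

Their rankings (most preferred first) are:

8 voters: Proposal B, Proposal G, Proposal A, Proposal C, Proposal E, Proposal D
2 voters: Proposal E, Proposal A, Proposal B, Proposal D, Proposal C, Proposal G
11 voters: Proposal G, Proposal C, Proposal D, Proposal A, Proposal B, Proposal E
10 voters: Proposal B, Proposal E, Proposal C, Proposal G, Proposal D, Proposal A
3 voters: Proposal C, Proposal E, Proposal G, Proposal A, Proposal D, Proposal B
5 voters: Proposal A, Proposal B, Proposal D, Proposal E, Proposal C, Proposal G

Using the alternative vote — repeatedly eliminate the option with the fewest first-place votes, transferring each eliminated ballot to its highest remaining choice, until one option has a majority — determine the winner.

Proposal B

Round 1: Proposal B 18, Proposal G 11, Proposal A 5, Proposal C 3, Proposal E 2, Proposal D 0. Proposal D has the fewest and is eliminated.
Round 2: Proposal B 18, Proposal G 11, Proposal A 5, Proposal C 3, Proposal E 2. Proposal E has the fewest and is eliminated.
Round 3: Proposal B 18, Proposal G 11, Proposal A 7, Proposal C 3. Proposal C has the fewest and is eliminated.
Round 4: Proposal B 18, Proposal G 14, Proposal A 7. Proposal A has the fewest and is eliminated.
Round 5: Proposal B 25, Proposal G 14. Proposal B has a majority.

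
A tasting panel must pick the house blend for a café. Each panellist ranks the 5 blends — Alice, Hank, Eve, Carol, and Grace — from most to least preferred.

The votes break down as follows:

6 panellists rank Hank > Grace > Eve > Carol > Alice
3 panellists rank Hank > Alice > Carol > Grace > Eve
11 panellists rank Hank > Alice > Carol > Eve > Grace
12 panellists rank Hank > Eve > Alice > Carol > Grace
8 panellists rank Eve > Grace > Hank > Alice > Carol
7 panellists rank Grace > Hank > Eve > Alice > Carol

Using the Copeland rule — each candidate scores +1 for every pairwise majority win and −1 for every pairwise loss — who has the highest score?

Hank

Pairwise results:
  Alice vs Hank: Hank wins 47–0.
  Alice vs Eve: Eve wins 33–14.
  Alice vs Carol: Alice wins 41–6.
  Alice vs Grace: Alice wins 26–21.
  Hank vs Eve: Hank wins 39–8.
  Hank vs Carol: Hank wins 47–0.
  Hank vs Grace: Hank wins 32–15.
  Eve vs Carol: Eve wins 33–14.
  Eve vs Grace: Eve wins 31–16.
  Carol vs Grace: Carol wins 26–21.
Copeland scores (wins − losses):
  Alice: 2 − 2 = 0
  Hank: 4 − 0 = 4
  Eve: 3 − 1 = 2
  Carol: 1 − 3 = -2
  Grace: 0 − 4 = -4
Hank has the best Copeland score.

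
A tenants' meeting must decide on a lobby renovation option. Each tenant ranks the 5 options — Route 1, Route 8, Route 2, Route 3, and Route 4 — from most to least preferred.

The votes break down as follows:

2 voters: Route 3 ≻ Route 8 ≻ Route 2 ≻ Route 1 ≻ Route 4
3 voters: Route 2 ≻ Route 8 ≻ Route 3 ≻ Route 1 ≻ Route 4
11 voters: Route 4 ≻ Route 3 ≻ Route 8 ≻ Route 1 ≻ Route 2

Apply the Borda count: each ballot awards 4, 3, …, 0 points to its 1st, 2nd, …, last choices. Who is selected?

Borda scores:
  Route 1: 2·1 + 3·1 + 11·1 = 16
  Route 8: 2·3 + 3·3 + 11·2 = 37
  Route 2: 2·2 + 3·4 + 11·0 = 16
  Route 3: 2·4 + 3·2 + 11·3 = 47
  Route 4: 2·0 + 3·0 + 11·4 = 44
Route 3 has the highest total.

Route 3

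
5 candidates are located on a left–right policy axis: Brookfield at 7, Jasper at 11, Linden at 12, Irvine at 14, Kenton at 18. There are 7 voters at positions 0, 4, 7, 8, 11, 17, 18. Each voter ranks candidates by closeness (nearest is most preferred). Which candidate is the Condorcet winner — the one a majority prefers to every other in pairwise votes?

Brookfield

With single-peaked preferences on a line, the Condorcet winner is the candidate closest to the median voter.
The median voter (position 8) is closest to Brookfield at 7.
Check: Brookfield vs Kenton — voters closer to Brookfield: 5 of 7.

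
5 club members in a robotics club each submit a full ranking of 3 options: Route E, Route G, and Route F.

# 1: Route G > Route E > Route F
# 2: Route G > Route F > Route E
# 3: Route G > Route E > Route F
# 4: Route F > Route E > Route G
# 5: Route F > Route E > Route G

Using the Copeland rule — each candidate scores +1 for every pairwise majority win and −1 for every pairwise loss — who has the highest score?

Route G

Pairwise results:
  Route E vs Route G: Route G wins 3–2.
  Route E vs Route F: Route F wins 3–2.
  Route G vs Route F: Route G wins 3–2.
Copeland scores (wins − losses):
  Route E: 0 − 2 = -2
  Route G: 2 − 0 = 2
  Route F: 1 − 1 = 0
Route G has the best Copeland score.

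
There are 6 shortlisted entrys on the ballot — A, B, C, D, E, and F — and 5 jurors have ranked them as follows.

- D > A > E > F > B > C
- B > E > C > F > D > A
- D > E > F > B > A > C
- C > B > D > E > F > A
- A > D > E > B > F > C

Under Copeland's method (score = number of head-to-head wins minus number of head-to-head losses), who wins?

D

Pairwise results:
  A vs B: B wins 3–2.
  A vs C: A wins 3–2.
  A vs D: D wins 4–1.
  A vs E: E wins 3–2.
  A vs F: F wins 3–2.
  B vs C: B wins 4–1.
  B vs D: D wins 3–2.
  B vs E: E wins 3–2.
  B vs F: B wins 3–2.
  C vs D: D wins 3–2.
  C vs E: E wins 4–1.
  C vs F: F wins 3–2.
  D vs E: D wins 4–1.
  D vs F: D wins 4–1.
  E vs F: E wins 5–0.
Copeland scores (wins − losses):
  A: 1 − 4 = -3
  B: 3 − 2 = 1
  C: 0 − 5 = -5
  D: 5 − 0 = 5
  E: 4 − 1 = 3
  F: 2 − 3 = -1
D has the best Copeland score.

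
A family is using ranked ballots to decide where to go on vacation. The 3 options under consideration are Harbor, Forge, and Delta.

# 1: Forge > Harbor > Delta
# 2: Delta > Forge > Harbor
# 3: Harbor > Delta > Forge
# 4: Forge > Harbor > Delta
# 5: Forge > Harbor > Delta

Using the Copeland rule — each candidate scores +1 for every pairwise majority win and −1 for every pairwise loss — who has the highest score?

Forge

Pairwise results:
  Harbor vs Forge: Forge wins 4–1.
  Harbor vs Delta: Harbor wins 4–1.
  Forge vs Delta: Forge wins 3–2.
Copeland scores (wins − losses):
  Harbor: 1 − 1 = 0
  Forge: 2 − 0 = 2
  Delta: 0 − 2 = -2
Forge has the best Copeland score.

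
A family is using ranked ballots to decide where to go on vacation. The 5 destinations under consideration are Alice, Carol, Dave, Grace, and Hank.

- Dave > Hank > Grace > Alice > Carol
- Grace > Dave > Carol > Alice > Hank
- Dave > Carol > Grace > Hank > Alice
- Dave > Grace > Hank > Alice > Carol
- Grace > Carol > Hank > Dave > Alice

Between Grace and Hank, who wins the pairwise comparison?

Grace

Ballots ranking Grace above Hank: 4.
Ballots ranking Hank above Grace: 1.
Grace wins the head-to-head, 4–1.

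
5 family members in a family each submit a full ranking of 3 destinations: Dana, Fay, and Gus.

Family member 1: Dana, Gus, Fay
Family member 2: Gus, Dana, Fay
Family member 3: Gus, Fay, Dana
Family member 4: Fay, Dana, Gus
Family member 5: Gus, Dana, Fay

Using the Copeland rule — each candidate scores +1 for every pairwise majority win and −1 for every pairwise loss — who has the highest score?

Pairwise results:
  Dana vs Fay: Dana wins 3–2.
  Dana vs Gus: Gus wins 3–2.
  Fay vs Gus: Gus wins 4–1.
Copeland scores (wins − losses):
  Dana: 1 − 1 = 0
  Fay: 0 − 2 = -2
  Gus: 2 − 0 = 2
Gus has the best Copeland score.

Gus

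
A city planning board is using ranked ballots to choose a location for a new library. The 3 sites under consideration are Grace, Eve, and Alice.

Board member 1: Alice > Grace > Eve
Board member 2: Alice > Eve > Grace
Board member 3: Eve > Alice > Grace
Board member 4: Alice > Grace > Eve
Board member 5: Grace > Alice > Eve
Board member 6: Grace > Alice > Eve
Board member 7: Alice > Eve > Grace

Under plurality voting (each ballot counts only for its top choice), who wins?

Alice

First-place vote totals:
  Grace: 2
  Eve: 1
  Alice: 4
Alice has the most first-place votes.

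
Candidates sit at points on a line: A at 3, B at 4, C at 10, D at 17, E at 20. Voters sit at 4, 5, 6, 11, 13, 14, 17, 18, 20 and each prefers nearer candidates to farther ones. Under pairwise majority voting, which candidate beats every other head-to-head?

C

With single-peaked preferences on a line, the Condorcet winner is the candidate closest to the median voter.
The median voter (position 13) is closest to C at 10.
Check: C vs A — voters closer to C: 6 of 9.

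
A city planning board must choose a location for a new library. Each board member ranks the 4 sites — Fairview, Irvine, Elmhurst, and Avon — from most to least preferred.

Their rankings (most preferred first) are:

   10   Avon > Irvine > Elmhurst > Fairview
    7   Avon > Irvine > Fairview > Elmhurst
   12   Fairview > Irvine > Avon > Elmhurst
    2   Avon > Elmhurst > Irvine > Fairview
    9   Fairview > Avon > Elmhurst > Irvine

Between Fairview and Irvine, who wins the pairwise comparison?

Ballots ranking Fairview above Irvine: 12+9 = 21.
Ballots ranking Irvine above Fairview: 10+7+2 = 19.
Fairview wins the head-to-head, 21–19.

Fairview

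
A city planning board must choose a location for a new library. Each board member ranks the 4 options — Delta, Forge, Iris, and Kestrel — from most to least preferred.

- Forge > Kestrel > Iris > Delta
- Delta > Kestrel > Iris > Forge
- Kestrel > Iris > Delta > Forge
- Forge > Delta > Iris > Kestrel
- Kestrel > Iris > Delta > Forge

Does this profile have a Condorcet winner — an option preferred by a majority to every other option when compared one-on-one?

Head-to-head results (5 voters total):
Delta vs Forge: Delta wins 3–2.
Delta vs Iris: Iris wins 3–2.
Delta vs Kestrel: Kestrel wins 3–2.
Forge vs Iris: Iris wins 3–2.
Forge vs Kestrel: Kestrel wins 3–2.
Iris vs Kestrel: Kestrel wins 4–1.
Kestrel beats each rival — Delta (3–2), Forge (3–2), Iris (4–1) — so Kestrel is the Condorcet winner.

Yes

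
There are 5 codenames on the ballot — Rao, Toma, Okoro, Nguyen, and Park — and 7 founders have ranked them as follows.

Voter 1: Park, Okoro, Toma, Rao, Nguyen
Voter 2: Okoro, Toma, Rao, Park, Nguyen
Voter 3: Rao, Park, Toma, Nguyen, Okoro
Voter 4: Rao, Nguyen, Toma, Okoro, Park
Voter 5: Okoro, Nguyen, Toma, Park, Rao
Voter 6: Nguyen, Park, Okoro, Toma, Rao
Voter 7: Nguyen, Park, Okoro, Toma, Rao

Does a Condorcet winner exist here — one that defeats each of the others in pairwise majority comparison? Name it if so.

Head-to-head results (7 voters total):
Rao vs Toma: Toma wins 5–2.
Rao vs Okoro: Okoro wins 5–2.
Rao vs Nguyen: Rao wins 4–3.
Rao vs Park: Park wins 4–3.
Toma vs Okoro: Okoro wins 5–2.
Toma vs Nguyen: Nguyen wins 4–3.
Toma vs Park: Park wins 4–3.
Okoro vs Nguyen: Nguyen wins 4–3.
Okoro vs Park: Park wins 4–3.
Nguyen vs Park: Nguyen wins 4–3.
No candidate beats all others: Rao beats Nguyen beats Toma beats Rao, a majority cycle.

No Condorcet winner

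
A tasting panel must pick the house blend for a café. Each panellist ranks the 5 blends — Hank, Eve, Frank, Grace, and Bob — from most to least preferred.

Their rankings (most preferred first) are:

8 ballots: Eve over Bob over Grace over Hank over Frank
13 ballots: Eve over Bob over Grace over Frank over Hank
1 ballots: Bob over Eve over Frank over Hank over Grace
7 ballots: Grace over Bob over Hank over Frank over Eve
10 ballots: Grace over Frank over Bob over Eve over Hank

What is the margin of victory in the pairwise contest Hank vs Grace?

Ballots ranking Hank above Grace: 1.
Ballots ranking Grace above Hank: 8+13+7+10 = 38.
Grace wins 38–1, a margin of 37.

37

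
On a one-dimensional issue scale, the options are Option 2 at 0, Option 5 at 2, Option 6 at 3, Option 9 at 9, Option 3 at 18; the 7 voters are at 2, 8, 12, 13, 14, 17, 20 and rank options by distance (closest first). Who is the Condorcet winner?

With single-peaked preferences on a line, the Condorcet winner is the candidate closest to the median voter.
The median voter (position 13) is closest to Option 9 at 9.
Check: Option 9 vs Option 2 — voters closer to Option 9: 6 of 7.

Option 9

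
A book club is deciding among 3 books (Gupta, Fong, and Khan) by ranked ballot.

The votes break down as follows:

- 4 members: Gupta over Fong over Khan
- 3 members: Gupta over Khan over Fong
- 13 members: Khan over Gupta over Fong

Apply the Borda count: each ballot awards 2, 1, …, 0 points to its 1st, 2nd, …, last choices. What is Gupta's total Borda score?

27

Borda scores:
  Gupta: 4·2 + 3·2 + 13·1 = 27
  Fong: 4·1 + 3·0 + 13·0 = 4
  Khan: 4·0 + 3·1 + 13·2 = 29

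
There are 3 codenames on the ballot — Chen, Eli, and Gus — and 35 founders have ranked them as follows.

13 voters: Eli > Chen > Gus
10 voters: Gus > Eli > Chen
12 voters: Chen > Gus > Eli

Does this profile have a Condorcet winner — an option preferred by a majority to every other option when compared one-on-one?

Head-to-head results (35 voters total):
Chen vs Eli: Eli wins 23–12.
Chen vs Gus: Chen wins 25–10.
Eli vs Gus: Gus wins 22–13.
No candidate beats all others: Chen beats Gus beats Eli beats Chen, a majority cycle.

No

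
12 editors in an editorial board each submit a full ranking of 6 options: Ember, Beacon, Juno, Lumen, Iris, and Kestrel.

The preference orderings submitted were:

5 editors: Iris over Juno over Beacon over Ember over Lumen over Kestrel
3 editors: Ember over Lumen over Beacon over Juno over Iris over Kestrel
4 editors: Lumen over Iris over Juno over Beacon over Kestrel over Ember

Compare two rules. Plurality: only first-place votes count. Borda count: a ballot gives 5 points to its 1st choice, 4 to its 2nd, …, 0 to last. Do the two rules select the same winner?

Plurality first-place counts: Ember 3, Beacon 0, Juno 0, Lumen 4, Iris 5, Kestrel 0 → Iris.
Borda totals: Ember 25, Beacon 32, Juno 38, Lumen 37, Iris 44, Kestrel 4 → Iris.
The two rules agree on Iris.

Yes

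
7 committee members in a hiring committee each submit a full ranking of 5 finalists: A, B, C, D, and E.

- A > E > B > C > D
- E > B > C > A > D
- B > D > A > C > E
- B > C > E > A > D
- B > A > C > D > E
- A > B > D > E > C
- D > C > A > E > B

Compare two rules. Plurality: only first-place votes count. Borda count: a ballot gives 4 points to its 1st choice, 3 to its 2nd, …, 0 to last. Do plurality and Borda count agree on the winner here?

Yes

Plurality first-place counts: A 2, B 3, C 0, D 1, E 1 → B.
Borda totals: A 17, B 20, C 12, D 10, E 11 → B.
The two rules agree on B.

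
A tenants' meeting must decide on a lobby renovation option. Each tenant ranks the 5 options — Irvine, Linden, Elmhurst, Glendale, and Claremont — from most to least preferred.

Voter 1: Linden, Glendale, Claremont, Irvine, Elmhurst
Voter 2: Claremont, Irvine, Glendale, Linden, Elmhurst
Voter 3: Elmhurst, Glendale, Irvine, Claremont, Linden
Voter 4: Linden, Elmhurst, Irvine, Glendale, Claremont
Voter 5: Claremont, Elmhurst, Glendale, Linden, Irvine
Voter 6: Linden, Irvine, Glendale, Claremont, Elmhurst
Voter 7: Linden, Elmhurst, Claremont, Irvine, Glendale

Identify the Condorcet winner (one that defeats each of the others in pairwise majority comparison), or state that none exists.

Head-to-head results (7 voters total):
Irvine vs Linden: Linden wins 5–2.
Irvine vs Elmhurst: Elmhurst wins 4–3.
Irvine vs Glendale: Irvine wins 4–3.
Irvine vs Claremont: Claremont wins 4–3.
Linden vs Elmhurst: Linden wins 5–2.
Linden vs Glendale: Linden wins 4–3.
Linden vs Claremont: Linden wins 4–3.
Elmhurst vs Glendale: Elmhurst wins 4–3.
Elmhurst vs Claremont: Claremont wins 4–3.
Glendale vs Claremont: Glendale wins 4–3.
Linden beats each rival — Irvine (5–2), Elmhurst (5–2), Glendale (4–3), Claremont (4–3) — so Linden is the Condorcet winner.

Linden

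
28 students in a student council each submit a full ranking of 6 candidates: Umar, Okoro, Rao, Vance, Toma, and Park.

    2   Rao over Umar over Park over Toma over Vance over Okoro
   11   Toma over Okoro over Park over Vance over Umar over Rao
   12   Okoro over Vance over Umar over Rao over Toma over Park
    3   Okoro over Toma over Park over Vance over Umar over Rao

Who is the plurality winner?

First-place vote totals:
  Umar: 0
  Okoro: 15
  Rao: 2
  Vance: 0
  Toma: 11
  Park: 0
Okoro has the most first-place votes.

Okoro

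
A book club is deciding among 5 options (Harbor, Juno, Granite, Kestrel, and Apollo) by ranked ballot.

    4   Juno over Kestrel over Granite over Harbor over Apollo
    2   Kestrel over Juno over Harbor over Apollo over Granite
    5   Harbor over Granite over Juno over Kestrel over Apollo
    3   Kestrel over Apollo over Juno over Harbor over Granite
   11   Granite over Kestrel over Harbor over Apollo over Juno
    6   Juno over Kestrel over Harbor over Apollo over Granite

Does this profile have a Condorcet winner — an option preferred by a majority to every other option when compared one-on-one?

No

Head-to-head results (31 voters total):
Harbor vs Juno: Harbor wins 16–15.
Harbor vs Granite: Harbor wins 16–15.
Harbor vs Kestrel: Kestrel wins 26–5.
Harbor vs Apollo: Harbor wins 28–3.
Juno vs Granite: Granite wins 16–15.
Juno vs Kestrel: Kestrel wins 16–15.
Juno vs Apollo: Juno wins 17–14.
Granite vs Kestrel: Granite wins 16–15.
Granite vs Apollo: Granite wins 20–11.
Kestrel vs Apollo: Kestrel wins 31–0.
No candidate beats all others: Harbor beats Granite beats Kestrel beats Harbor, a majority cycle.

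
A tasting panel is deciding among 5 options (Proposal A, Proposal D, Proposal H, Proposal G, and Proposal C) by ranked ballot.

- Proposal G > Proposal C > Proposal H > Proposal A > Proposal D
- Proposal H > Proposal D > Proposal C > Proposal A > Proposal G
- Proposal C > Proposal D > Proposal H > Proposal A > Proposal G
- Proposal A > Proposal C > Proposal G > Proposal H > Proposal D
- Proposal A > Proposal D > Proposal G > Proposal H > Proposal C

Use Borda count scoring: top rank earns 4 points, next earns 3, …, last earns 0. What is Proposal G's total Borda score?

8

Borda scores:
  Proposal A: 1 + 1 + 1 + 4 + 4 = 11
  Proposal D: 0 + 3 + 3 + 0 + 3 = 9
  Proposal H: 2 + 4 + 2 + 1 + 1 = 10
  Proposal G: 4 + 0 + 0 + 2 + 2 = 8
  Proposal C: 3 + 2 + 4 + 3 + 0 = 12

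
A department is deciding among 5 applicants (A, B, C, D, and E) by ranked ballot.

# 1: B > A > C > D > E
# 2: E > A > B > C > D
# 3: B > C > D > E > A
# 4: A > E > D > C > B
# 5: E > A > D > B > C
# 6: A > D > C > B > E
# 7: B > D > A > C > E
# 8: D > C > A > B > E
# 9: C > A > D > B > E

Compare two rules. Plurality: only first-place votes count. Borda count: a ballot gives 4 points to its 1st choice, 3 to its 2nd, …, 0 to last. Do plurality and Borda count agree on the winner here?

Plurality first-place counts: A 2, B 3, C 1, D 1, E 2 → B.
Borda totals: A 24, B 18, C 17, D 19, E 12 → A.
The two rules disagree: plurality picks B, Borda picks A.

No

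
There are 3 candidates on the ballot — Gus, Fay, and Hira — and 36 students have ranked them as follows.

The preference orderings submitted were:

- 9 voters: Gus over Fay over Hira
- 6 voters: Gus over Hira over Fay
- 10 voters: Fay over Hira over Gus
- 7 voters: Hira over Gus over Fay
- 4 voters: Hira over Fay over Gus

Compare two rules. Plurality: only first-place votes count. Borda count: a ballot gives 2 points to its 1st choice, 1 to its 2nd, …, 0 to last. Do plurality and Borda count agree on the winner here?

No

Plurality first-place counts: Gus 15, Fay 10, Hira 11 → Gus.
Borda totals: Gus 37, Fay 33, Hira 38 → Hira.
The two rules disagree: plurality picks Gus, Borda picks Hira.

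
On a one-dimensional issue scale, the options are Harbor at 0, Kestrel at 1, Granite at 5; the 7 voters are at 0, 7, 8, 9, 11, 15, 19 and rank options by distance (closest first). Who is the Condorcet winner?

With single-peaked preferences on a line, the Condorcet winner is the candidate closest to the median voter.
The median voter (position 9) is closest to Granite at 5.
Check: Granite vs Harbor — voters closer to Granite: 6 of 7.

Granite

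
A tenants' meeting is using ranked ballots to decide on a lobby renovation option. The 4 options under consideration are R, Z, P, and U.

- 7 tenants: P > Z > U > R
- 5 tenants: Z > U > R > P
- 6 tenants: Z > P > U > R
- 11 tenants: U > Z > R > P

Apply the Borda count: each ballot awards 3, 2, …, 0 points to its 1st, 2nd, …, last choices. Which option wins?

Borda scores:
  R: 7·0 + 5·1 + 6·0 + 11·1 = 16
  Z: 7·2 + 5·3 + 6·3 + 11·2 = 69
  P: 7·3 + 5·0 + 6·2 + 11·0 = 33
  U: 7·1 + 5·2 + 6·1 + 11·3 = 56
Z has the highest total.

Z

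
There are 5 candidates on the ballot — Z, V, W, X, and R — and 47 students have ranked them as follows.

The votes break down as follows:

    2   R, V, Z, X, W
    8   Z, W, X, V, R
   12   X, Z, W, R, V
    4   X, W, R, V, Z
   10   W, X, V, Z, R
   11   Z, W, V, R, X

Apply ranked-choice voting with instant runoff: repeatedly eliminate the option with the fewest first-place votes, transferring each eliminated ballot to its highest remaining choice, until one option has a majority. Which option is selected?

X

Round 1: Z 19, X 16, W 10, R 2, V 0. V has the fewest and is eliminated.
Round 2: Z 19, X 16, W 10, R 2. R has the fewest and is eliminated.
Round 3: Z 21, X 16, W 10. W has the fewest and is eliminated.
Round 4: X 26, Z 21. X has a majority.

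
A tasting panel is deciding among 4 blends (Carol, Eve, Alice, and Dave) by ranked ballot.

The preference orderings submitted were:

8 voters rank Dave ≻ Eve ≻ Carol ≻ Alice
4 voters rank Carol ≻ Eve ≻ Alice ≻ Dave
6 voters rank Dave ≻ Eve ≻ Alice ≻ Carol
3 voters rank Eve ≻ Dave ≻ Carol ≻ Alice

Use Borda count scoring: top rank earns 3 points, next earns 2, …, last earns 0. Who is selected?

Borda scores:
  Carol: 8·1 + 4·3 + 6·0 + 3·1 = 23
  Eve: 8·2 + 4·2 + 6·2 + 3·3 = 45
  Alice: 8·0 + 4·1 + 6·1 + 3·0 = 10
  Dave: 8·3 + 4·0 + 6·3 + 3·2 = 48
Dave has the highest total.

Dave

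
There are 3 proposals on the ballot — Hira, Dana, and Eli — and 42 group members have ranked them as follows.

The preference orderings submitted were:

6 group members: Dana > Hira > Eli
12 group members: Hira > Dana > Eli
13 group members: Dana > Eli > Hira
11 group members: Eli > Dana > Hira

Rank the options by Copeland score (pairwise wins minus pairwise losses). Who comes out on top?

Dana

Pairwise results:
  Hira vs Dana: Dana wins 30–12.
  Hira vs Eli: Eli wins 24–18.
  Dana vs Eli: Dana wins 31–11.
Copeland scores (wins − losses):
  Hira: 0 − 2 = -2
  Dana: 2 − 0 = 2
  Eli: 1 − 1 = 0
Dana has the best Copeland score.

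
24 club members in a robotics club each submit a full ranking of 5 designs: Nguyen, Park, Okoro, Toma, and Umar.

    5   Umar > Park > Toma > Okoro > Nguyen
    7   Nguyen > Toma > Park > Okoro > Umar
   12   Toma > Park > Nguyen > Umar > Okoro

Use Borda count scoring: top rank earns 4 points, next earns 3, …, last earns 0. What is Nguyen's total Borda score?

52

Borda scores:
  Nguyen: 5·0 + 7·4 + 12·2 = 52
  Park: 5·3 + 7·2 + 12·3 = 65
  Okoro: 5·1 + 7·1 + 12·0 = 12
  Toma: 5·2 + 7·3 + 12·4 = 79
  Umar: 5·4 + 7·0 + 12·1 = 32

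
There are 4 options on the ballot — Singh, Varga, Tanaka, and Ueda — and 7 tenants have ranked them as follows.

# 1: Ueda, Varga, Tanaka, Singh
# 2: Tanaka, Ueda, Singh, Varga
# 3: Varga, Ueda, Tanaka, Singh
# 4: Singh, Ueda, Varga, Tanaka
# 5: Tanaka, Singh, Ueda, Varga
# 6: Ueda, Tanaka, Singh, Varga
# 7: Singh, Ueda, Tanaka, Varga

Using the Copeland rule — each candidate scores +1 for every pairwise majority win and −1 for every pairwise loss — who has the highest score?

Pairwise results:
  Singh vs Varga: Singh wins 5–2.
  Singh vs Tanaka: Tanaka wins 5–2.
  Singh vs Ueda: Ueda wins 4–3.
  Varga vs Tanaka: Tanaka wins 4–3.
  Varga vs Ueda: Ueda wins 6–1.
  Tanaka vs Ueda: Ueda wins 5–2.
Copeland scores (wins − losses):
  Singh: 1 − 2 = -1
  Varga: 0 − 3 = -3
  Tanaka: 2 − 1 = 1
  Ueda: 3 − 0 = 3
Ueda has the best Copeland score.

Ueda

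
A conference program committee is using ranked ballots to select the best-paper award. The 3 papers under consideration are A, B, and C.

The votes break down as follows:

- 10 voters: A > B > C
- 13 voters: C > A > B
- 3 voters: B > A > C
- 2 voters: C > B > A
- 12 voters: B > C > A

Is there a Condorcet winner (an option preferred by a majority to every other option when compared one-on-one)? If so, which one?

Head-to-head results (40 voters total):
A vs B: A wins 23–17.
A vs C: C wins 27–13.
B vs C: B wins 25–15.
No candidate beats all others: A beats B beats C beats A, a majority cycle.

No Condorcet winner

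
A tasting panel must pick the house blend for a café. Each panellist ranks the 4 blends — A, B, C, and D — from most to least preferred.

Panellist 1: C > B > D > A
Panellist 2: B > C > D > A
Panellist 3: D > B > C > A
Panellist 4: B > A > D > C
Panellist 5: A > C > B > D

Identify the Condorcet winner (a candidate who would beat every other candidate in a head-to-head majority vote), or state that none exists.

B

Head-to-head results (5 voters total):
A vs B: B wins 4–1.
A vs C: C wins 3–2.
A vs D: D wins 3–2.
B vs C: B wins 3–2.
B vs D: B wins 4–1.
C vs D: C wins 3–2.
B beats each rival — A (4–1), C (3–2), D (4–1) — so B is the Condorcet winner.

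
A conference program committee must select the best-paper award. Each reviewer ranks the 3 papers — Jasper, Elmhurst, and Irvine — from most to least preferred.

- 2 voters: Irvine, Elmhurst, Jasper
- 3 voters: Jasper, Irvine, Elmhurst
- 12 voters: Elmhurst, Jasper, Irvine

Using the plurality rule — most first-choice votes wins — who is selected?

Elmhurst

First-place vote totals:
  Jasper: 3
  Elmhurst: 12
  Irvine: 2
Elmhurst has the most first-place votes.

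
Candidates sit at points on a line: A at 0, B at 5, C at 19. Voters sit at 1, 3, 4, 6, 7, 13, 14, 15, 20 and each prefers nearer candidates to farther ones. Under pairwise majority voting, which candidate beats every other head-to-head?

B

With single-peaked preferences on a line, the Condorcet winner is the candidate closest to the median voter.
The median voter (position 7) is closest to B at 5.
Check: B vs C — voters closer to B: 5 of 9.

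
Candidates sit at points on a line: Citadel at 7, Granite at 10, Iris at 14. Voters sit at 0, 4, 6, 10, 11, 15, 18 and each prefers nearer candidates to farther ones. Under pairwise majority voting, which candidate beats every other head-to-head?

With single-peaked preferences on a line, the Condorcet winner is the candidate closest to the median voter.
The median voter (position 10) is closest to Granite at 10.
Check: Granite vs Citadel — voters closer to Granite: 4 of 7.

Granite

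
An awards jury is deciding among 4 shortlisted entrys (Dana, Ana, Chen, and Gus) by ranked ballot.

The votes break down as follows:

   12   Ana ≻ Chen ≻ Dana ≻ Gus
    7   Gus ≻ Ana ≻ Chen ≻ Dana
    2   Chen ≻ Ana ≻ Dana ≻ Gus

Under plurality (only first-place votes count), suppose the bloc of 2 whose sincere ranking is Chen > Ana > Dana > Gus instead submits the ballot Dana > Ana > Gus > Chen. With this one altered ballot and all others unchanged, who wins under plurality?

First-place totals with the altered ballot: Dana 2, Ana 12, Chen 0, Gus 7.
The winner is unchanged: still Ana.

Ana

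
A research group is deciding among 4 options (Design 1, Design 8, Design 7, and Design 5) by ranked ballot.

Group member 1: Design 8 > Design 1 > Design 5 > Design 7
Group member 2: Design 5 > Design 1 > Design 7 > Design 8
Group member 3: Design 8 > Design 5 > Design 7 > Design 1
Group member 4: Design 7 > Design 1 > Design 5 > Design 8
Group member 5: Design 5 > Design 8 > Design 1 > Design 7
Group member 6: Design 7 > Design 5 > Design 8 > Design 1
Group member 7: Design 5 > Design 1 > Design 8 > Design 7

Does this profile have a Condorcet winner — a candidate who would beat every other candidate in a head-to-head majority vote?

Head-to-head results (7 voters total):
Design 1 vs Design 8: Design 8 wins 4–3.
Design 1 vs Design 7: Design 1 wins 4–3.
Design 1 vs Design 5: Design 5 wins 5–2.
Design 8 vs Design 7: Design 8 wins 4–3.
Design 8 vs Design 5: Design 5 wins 5–2.
Design 7 vs Design 5: Design 5 wins 5–2.
Design 5 beats each rival — Design 1 (5–2), Design 8 (5–2), Design 7 (5–2) — so Design 5 is the Condorcet winner.

Yes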